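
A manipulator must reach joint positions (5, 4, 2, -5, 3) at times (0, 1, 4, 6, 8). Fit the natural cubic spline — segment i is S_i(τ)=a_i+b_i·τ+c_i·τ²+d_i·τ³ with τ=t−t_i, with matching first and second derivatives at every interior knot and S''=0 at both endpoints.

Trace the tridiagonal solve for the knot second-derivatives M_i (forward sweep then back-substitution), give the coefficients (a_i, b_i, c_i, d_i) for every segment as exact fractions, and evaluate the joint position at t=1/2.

Δ: Δ0=-1, Δ1=-2/3, Δ2=-7/2, Δ3=4
row 1: diag=8, rhs=2; c'=3/8, d'=1/4
row 2: denom=10−3·3/8=71/8; d'=(-17−3·1/4)/(71/8)=-2
row 3: denom=8−2·16/71=536/71; d'=(45−2·-2)/(536/71)=3479/536
back: M3=3479/536
back: M2=-2−16/71·3479/536=-232/67
back: M1=1/4−3/8·-232/67=415/268
M: M0=0, M1=415/268, M2=-232/67, M3=3479/536, M4=0
seg 0: a=5, c=M0/2=0, d=(M1−M0)/(6·1)=415/1608, b=Δ0−h0·(2M0+M1)/6=-2023/1608
seg 1: a=4, c=M1/2=415/536, d=(M2−M1)/(6·3)=-1343/4824, b=Δ1−h1·(2M1+M2)/6=-389/804
seg 2: a=2, c=M2/2=-116/67, d=(M3−M2)/(6·2)=5335/6432, b=Δ2−h2·(2M2+M3)/6=-5395/1608
seg 3: a=-5, c=M3/2=3479/1072, d=(M4−M3)/(6·2)=-3479/6432, b=Δ3−h3·(2M3+M4)/6=-263/804
t_q=1/2 → seg 0, τ=1/2; S=5+-2023/1608·τ+0·τ²+415/1608·τ³=18881/4288

  seg 0: a=5 b=-2023/1608 c=0 d=415/1608
  seg 1: a=4 b=-389/804 c=415/536 d=-1343/4824
  seg 2: a=2 b=-5395/1608 c=-116/67 d=5335/6432
  seg 3: a=-5 b=-263/804 c=3479/1072 d=-3479/6432
S(1/2) = 18881/4288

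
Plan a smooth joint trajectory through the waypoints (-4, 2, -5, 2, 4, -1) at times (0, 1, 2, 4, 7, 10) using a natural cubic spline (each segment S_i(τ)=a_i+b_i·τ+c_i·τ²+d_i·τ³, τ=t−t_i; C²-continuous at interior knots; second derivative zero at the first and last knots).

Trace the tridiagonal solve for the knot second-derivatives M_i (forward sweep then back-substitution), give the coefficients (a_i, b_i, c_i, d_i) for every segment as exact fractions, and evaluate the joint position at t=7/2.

Δ: Δ0=6, Δ1=-7, Δ2=7/2, Δ3=2/3, Δ4=-5/3
row 1: diag=4, rhs=-78; c'=1/4, d'=-39/2
row 2: denom=6−1·1/4=23/4; d'=(63−1·-39/2)/(23/4)=330/23
row 3: denom=10−2·8/23=214/23; d'=(-17−2·330/23)/(214/23)=-1051/214
row 4: denom=12−3·69/214=2361/214; d'=(-14−3·-1051/214)/(2361/214)=157/2361
back: M4=157/2361
back: M3=-1051/214−69/214·157/2361=-3882/787
back: M2=330/23−8/23·-3882/787=12642/787
back: M1=-39/2−1/4·12642/787=-18507/787
M: M0=0, M1=-18507/787, M2=12642/787, M3=-3882/787, M4=157/2361, M5=0
seg 0: a=-4, c=M0/2=0, d=(M1−M0)/(6·1)=-6169/1574, b=Δ0−h0·(2M0+M1)/6=15613/1574
seg 1: a=2, c=M1/2=-18507/1574, d=(M2−M1)/(6·1)=10383/1574, b=Δ1−h1·(2M1+M2)/6=-1447/787
seg 2: a=-5, c=M2/2=6321/787, d=(M3−M2)/(6·2)=-1377/787, b=Δ2−h2·(2M2+M3)/6=-8759/1574
seg 3: a=2, c=M3/2=-1941/787, d=(M4−M3)/(6·3)=11803/42498, b=Δ3−h3·(2M3+M4)/6=8761/1574
seg 4: a=4, c=M4/2=157/4722, d=(M5−M4)/(6·3)=-157/42498, b=Δ4−h4·(2M4+M5)/6=-1364/787
t_q=7/2 → seg 2, τ=3/2; S=-5+-8759/1574·τ+6321/787·τ²+-1377/787·τ³=-7435/6296

  seg 0: a=-4 b=15613/1574 c=0 d=-6169/1574
  seg 1: a=2 b=-1447/787 c=-18507/1574 d=10383/1574
  seg 2: a=-5 b=-8759/1574 c=6321/787 d=-1377/787
  seg 3: a=2 b=8761/1574 c=-1941/787 d=11803/42498
  seg 4: a=4 b=-1364/787 c=157/4722 d=-157/42498
S(7/2) = -7435/6296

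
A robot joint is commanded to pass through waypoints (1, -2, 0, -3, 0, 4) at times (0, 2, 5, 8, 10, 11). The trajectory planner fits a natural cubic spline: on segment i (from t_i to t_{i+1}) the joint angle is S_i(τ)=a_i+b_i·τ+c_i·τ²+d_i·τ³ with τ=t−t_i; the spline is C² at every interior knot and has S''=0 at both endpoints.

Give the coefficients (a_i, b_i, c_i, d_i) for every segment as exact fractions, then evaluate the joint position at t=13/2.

  seg 0: a=1 b=-2983/1419 c=0 d=1709/11352
  seg 1: a=-2 b=-839/2838 c=1709/1892 d=-9919/51084
  seg 2: a=0 b=-673/5676 c=-1198/1419 d=9373/51084
  seg 3: a=-3 b=-653/2838 c=1527/1892 d=329/11352
  seg 4: a=0 b=4748/1419 c=464/473 d=-464/1419
S(13/2) = -22071/15136

Δ: Δ0=-3/2, Δ1=2/3, Δ2=-1, Δ3=3/2, Δ4=4
row 1: diag=10, rhs=13; c'=3/10, d'=13/10
row 2: denom=12−3·3/10=111/10; d'=(-10−3·13/10)/(111/10)=-139/111
row 3: denom=10−3·10/37=340/37; d'=(15−3·-139/111)/(340/37)=347/170
row 4: denom=6−2·37/170=473/85; d'=(15−2·347/170)/(473/85)=928/473
back: M4=928/473
back: M3=347/170−37/170·928/473=1527/946
back: M2=-139/111−10/37·1527/946=-2396/1419
back: M1=13/10−3/10·-2396/1419=1709/946
M: M0=0, M1=1709/946, M2=-2396/1419, M3=1527/946, M4=928/473, M5=0
seg 0: a=1, c=M0/2=0, d=(M1−M0)/(6·2)=1709/11352, b=Δ0−h0·(2M0+M1)/6=-2983/1419
seg 1: a=-2, c=M1/2=1709/1892, d=(M2−M1)/(6·3)=-9919/51084, b=Δ1−h1·(2M1+M2)/6=-839/2838
seg 2: a=0, c=M2/2=-1198/1419, d=(M3−M2)/(6·3)=9373/51084, b=Δ2−h2·(2M2+M3)/6=-673/5676
seg 3: a=-3, c=M3/2=1527/1892, d=(M4−M3)/(6·2)=329/11352, b=Δ3−h3·(2M3+M4)/6=-653/2838
seg 4: a=0, c=M4/2=464/473, d=(M5−M4)/(6·1)=-464/1419, b=Δ4−h4·(2M4+M5)/6=4748/1419
t_q=13/2 → seg 2, τ=3/2; S=0+-673/5676·τ+-1198/1419·τ²+9373/51084·τ³=-22071/15136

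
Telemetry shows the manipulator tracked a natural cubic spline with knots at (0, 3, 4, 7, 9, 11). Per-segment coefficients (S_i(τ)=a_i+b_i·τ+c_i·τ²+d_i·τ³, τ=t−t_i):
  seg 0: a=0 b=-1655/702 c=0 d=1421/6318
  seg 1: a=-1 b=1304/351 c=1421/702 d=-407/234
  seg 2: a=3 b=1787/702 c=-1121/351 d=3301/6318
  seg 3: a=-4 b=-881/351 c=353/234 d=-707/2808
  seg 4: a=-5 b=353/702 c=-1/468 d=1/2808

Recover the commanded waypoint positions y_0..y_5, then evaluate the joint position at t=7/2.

y_0=0 y_1=-1 y_2=3 y_3=-4 y_4=-5 y_5=-4
S(7/2) = 6437/5616

y_0 = S_0(0) = a_0 = 0
y_1 = S_1(0) = a_1 = -1
y_2 = S_2(0) = a_2 = 3
y_3 = S_3(0) = a_3 = -4
y_4 = S_4(0) = a_4 = -5
y_5 = S_4(2) = -4
t_q=7/2 is in segment 1 (τ=1/2); S_1(τ)=6437/5616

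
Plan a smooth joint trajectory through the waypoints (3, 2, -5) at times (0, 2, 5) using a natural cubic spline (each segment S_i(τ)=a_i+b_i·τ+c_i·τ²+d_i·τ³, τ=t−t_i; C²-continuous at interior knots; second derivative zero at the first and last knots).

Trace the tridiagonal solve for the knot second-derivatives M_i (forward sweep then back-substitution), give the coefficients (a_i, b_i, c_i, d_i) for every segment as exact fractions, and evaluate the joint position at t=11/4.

Δ: Δ0=-1/2, Δ1=-7/3
row 1: diag=10, rhs=-11; c'=3/10, d'=-11/10
back: M1=-11/10
M: M0=0, M1=-11/10, M2=0
seg 0: a=3, c=M0/2=0, d=(M1−M0)/(6·2)=-11/120, b=Δ0−h0·(2M0+M1)/6=-2/15
seg 1: a=2, c=M1/2=-11/20, d=(M2−M1)/(6·3)=11/180, b=Δ1−h1·(2M1+M2)/6=-37/30
t_q=11/4 → seg 1, τ=3/4; S=2+-37/30·τ+-11/20·τ²+11/180·τ³=1013/1280

  seg 0: a=3 b=-2/15 c=0 d=-11/120
  seg 1: a=2 b=-37/30 c=-11/20 d=11/180
S(11/4) = 1013/1280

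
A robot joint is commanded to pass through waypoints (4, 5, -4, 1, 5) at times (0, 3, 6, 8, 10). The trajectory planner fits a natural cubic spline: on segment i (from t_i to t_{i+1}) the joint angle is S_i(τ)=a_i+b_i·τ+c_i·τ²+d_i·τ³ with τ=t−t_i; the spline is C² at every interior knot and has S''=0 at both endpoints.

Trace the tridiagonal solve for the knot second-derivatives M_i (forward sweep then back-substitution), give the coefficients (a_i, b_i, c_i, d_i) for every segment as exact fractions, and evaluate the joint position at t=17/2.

  seg 0: a=4 b=289/168 c=0 d=-233/1512
  seg 1: a=5 b=-205/84 c=-233/168 d=605/1512
  seg 2: a=-4 b=1/24 c=31/14 d=-331/672
  seg 3: a=1 b=251/84 c=-83/112 d=83/672
S(17/2) = 595/256

Δ: Δ0=1/3, Δ1=-3, Δ2=5/2, Δ3=2
row 1: diag=12, rhs=-20; c'=1/4, d'=-5/3
row 2: denom=10−3·1/4=37/4; d'=(33−3·-5/3)/(37/4)=152/37
row 3: denom=8−2·8/37=280/37; d'=(-3−2·152/37)/(280/37)=-83/56
back: M3=-83/56
back: M2=152/37−8/37·-83/56=31/7
back: M1=-5/3−1/4·31/7=-233/84
M: M0=0, M1=-233/84, M2=31/7, M3=-83/56, M4=0
seg 0: a=4, c=M0/2=0, d=(M1−M0)/(6·3)=-233/1512, b=Δ0−h0·(2M0+M1)/6=289/168
seg 1: a=5, c=M1/2=-233/168, d=(M2−M1)/(6·3)=605/1512, b=Δ1−h1·(2M1+M2)/6=-205/84
seg 2: a=-4, c=M2/2=31/14, d=(M3−M2)/(6·2)=-331/672, b=Δ2−h2·(2M2+M3)/6=1/24
seg 3: a=1, c=M3/2=-83/112, d=(M4−M3)/(6·2)=83/672, b=Δ3−h3·(2M3+M4)/6=251/84
t_q=17/2 → seg 3, τ=1/2; S=1+251/84·τ+-83/112·τ²+83/672·τ³=595/256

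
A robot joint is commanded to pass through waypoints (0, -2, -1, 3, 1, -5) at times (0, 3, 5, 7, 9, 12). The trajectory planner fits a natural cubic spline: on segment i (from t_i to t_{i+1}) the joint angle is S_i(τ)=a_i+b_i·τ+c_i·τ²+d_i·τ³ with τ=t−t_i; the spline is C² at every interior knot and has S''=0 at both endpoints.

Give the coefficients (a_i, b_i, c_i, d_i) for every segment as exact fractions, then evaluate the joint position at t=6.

Δ: Δ0=-2/3, Δ1=1/2, Δ2=2, Δ3=-1, Δ4=-2
row 1: diag=10, rhs=7; c'=1/5, d'=7/10
row 2: denom=8−2·1/5=38/5; d'=(9−2·7/10)/(38/5)=1
row 3: denom=8−2·5/19=142/19; d'=(-18−2·1)/(142/19)=-190/71
row 4: denom=10−2·19/71=672/71; d'=(-6−2·-190/71)/(672/71)=-23/336
back: M4=-23/336
back: M3=-190/71−19/71·-23/336=-893/336
back: M2=1−5/19·-893/336=571/336
back: M1=7/10−1/5·571/336=121/336
M: M0=0, M1=121/336, M2=571/336, M3=-893/336, M4=-23/336, M5=0
seg 0: a=0, c=M0/2=0, d=(M1−M0)/(6·3)=121/6048, b=Δ0−h0·(2M0+M1)/6=-569/672
seg 1: a=-2, c=M1/2=121/672, d=(M2−M1)/(6·2)=25/224, b=Δ1−h1·(2M1+M2)/6=-103/336
seg 2: a=-1, c=M2/2=571/672, d=(M3−M2)/(6·2)=-61/168, b=Δ2−h2·(2M2+M3)/6=589/336
seg 3: a=3, c=M3/2=-893/672, d=(M4−M3)/(6·2)=145/672, b=Δ3−h3·(2M3+M4)/6=89/112
seg 4: a=1, c=M4/2=-23/672, d=(M5−M4)/(6·3)=23/6048, b=Δ4−h4·(2M4+M5)/6=-649/336
t_q=6 → seg 2, τ=1; S=-1+589/336·τ+571/672·τ²+-61/168·τ³=119/96

  seg 0: a=0 b=-569/672 c=0 d=121/6048
  seg 1: a=-2 b=-103/336 c=121/672 d=25/224
  seg 2: a=-1 b=589/336 c=571/672 d=-61/168
  seg 3: a=3 b=89/112 c=-893/672 d=145/672
  seg 4: a=1 b=-649/336 c=-23/672 d=23/6048
S(6) = 119/96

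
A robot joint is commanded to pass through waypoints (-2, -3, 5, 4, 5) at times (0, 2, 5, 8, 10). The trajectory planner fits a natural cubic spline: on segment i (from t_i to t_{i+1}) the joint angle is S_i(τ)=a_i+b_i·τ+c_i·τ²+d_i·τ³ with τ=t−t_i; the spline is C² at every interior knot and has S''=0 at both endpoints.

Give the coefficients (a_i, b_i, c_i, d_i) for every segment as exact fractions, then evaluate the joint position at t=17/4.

Δ: Δ0=-1/2, Δ1=8/3, Δ2=-1/3, Δ3=1/2
row 1: diag=10, rhs=19; c'=3/10, d'=19/10
row 2: denom=12−3·3/10=111/10; d'=(-18−3·19/10)/(111/10)=-79/37
row 3: denom=10−3·10/37=340/37; d'=(5−3·-79/37)/(340/37)=211/170
back: M3=211/170
back: M2=-79/37−10/37·211/170=-42/17
back: M1=19/10−3/10·-42/17=449/170
M: M0=0, M1=449/170, M2=-42/17, M3=211/170, M4=0
seg 0: a=-2, c=M0/2=0, d=(M1−M0)/(6·2)=449/2040, b=Δ0−h0·(2M0+M1)/6=-352/255
seg 1: a=-3, c=M1/2=449/340, d=(M2−M1)/(6·3)=-869/3060, b=Δ1−h1·(2M1+M2)/6=643/510
seg 2: a=5, c=M2/2=-21/17, d=(M3−M2)/(6·3)=631/3060, b=Δ2−h2·(2M2+M3)/6=91/60
seg 3: a=4, c=M3/2=211/340, d=(M4−M3)/(6·2)=-211/2040, b=Δ3−h3·(2M3+M4)/6=-167/510
t_q=17/4 → seg 1, τ=9/4; S=-3+643/510·τ+449/340·τ²+-869/3060·τ³=14307/4352

  seg 0: a=-2 b=-352/255 c=0 d=449/2040
  seg 1: a=-3 b=643/510 c=449/340 d=-869/3060
  seg 2: a=5 b=91/60 c=-21/17 d=631/3060
  seg 3: a=4 b=-167/510 c=211/340 d=-211/2040
S(17/4) = 14307/4352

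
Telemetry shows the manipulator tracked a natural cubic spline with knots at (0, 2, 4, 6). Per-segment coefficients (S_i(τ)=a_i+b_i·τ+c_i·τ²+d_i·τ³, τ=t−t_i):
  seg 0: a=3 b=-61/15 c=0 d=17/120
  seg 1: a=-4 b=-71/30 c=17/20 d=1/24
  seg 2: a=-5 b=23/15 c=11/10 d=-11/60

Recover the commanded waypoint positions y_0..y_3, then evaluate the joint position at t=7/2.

y_0 = S_0(0) = a_0 = 3
y_1 = S_1(0) = a_1 = -4
y_2 = S_2(0) = a_2 = -5
y_3 = S_2(2) = 1
t_q=7/2 is in segment 1 (τ=3/2); S_1(τ)=-1759/320

y_0=3 y_1=-4 y_2=-5 y_3=1
S(7/2) = -1759/320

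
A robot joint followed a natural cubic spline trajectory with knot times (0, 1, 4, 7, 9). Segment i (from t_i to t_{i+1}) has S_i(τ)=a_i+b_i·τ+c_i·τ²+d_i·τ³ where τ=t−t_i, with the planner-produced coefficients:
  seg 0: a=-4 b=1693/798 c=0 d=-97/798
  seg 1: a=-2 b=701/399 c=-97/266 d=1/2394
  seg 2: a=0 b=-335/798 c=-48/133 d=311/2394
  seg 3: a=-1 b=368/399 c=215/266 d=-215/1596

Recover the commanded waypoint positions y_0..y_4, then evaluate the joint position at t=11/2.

y_0=-4 y_1=-2 y_2=0 y_3=-1 y_4=3
S(11/2) = -305/304

y_0 = S_0(0) = a_0 = -4
y_1 = S_1(0) = a_1 = -2
y_2 = S_2(0) = a_2 = 0
y_3 = S_3(0) = a_3 = -1
y_4 = S_3(2) = 3
t_q=11/2 is in segment 2 (τ=3/2); S_2(τ)=-305/304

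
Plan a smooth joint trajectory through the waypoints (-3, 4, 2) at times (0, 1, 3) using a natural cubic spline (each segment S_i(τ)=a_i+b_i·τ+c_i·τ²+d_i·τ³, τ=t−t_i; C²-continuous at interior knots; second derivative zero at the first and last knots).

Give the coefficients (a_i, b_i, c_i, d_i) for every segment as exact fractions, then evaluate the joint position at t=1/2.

Δ: Δ0=7, Δ1=-1
row 1: diag=6, rhs=-48; c'=1/3, d'=-8
back: M1=-8
M: M0=0, M1=-8, M2=0
seg 0: a=-3, c=M0/2=0, d=(M1−M0)/(6·1)=-4/3, b=Δ0−h0·(2M0+M1)/6=25/3
seg 1: a=4, c=M1/2=-4, d=(M2−M1)/(6·2)=2/3, b=Δ1−h1·(2M1+M2)/6=13/3
t_q=1/2 → seg 0, τ=1/2; S=-3+25/3·τ+0·τ²+-4/3·τ³=1

  seg 0: a=-3 b=25/3 c=0 d=-4/3
  seg 1: a=4 b=13/3 c=-4 d=2/3
S(1/2) = 1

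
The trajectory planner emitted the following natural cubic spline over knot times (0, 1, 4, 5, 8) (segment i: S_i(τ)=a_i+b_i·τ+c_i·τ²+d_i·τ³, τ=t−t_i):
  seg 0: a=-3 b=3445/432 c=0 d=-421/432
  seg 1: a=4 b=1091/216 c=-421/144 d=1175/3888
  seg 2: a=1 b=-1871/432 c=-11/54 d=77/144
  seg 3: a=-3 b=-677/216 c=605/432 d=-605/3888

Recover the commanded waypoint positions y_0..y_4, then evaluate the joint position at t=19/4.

y_0 = S_0(0) = a_0 = -3
y_1 = S_1(0) = a_1 = 4
y_2 = S_2(0) = a_2 = 1
y_3 = S_3(0) = a_3 = -3
y_4 = S_3(3) = -4
t_q=19/4 is in segment 2 (τ=3/4); S_2(τ)=-19697/9216

y_0=-3 y_1=4 y_2=1 y_3=-3 y_4=-4
S(19/4) = -19697/9216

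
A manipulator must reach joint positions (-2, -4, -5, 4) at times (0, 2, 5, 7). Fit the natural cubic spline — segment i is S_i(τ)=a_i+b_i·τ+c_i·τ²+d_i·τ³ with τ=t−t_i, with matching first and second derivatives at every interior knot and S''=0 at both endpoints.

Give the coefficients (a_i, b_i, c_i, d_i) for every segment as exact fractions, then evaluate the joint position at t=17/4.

  seg 0: a=-2 b=-226/273 c=0 d=-47/1092
  seg 1: a=-4 b=-367/273 c=-47/182 d=25/126
  seg 2: a=-5 b=1345/546 c=139/91 d=-139/546
S(17/4) = -70727/11648

Δ: Δ0=-1, Δ1=-1/3, Δ2=9/2
row 1: diag=10, rhs=4; c'=3/10, d'=2/5
row 2: denom=10−3·3/10=91/10; d'=(29−3·2/5)/(91/10)=278/91
back: M2=278/91
back: M1=2/5−3/10·278/91=-47/91
M: M0=0, M1=-47/91, M2=278/91, M3=0
seg 0: a=-2, c=M0/2=0, d=(M1−M0)/(6·2)=-47/1092, b=Δ0−h0·(2M0+M1)/6=-226/273
seg 1: a=-4, c=M1/2=-47/182, d=(M2−M1)/(6·3)=25/126, b=Δ1−h1·(2M1+M2)/6=-367/273
seg 2: a=-5, c=M2/2=139/91, d=(M3−M2)/(6·2)=-139/546, b=Δ2−h2·(2M2+M3)/6=1345/546
t_q=17/4 → seg 1, τ=9/4; S=-4+-367/273·τ+-47/182·τ²+25/126·τ³=-70727/11648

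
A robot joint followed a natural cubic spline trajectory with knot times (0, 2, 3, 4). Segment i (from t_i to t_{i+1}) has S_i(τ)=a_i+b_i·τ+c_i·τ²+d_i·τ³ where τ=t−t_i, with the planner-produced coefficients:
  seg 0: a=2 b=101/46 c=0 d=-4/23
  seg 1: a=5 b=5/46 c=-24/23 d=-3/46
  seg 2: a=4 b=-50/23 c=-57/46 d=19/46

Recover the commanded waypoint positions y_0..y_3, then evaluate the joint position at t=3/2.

y_0=2 y_1=5 y_2=4 y_3=1
S(3/2) = 433/92

y_0 = S_0(0) = a_0 = 2
y_1 = S_1(0) = a_1 = 5
y_2 = S_2(0) = a_2 = 4
y_3 = S_2(1) = 1
t_q=3/2 is in segment 0 (τ=3/2); S_0(τ)=433/92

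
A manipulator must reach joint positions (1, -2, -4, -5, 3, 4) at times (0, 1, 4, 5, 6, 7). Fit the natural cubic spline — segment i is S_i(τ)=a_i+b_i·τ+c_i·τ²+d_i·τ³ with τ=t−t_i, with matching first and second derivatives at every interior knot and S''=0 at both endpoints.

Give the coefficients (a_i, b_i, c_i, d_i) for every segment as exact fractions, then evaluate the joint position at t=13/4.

Δ: Δ0=-3, Δ1=-2/3, Δ2=-1, Δ3=8, Δ4=1
row 1: diag=8, rhs=14; c'=3/8, d'=7/4
row 2: denom=8−3·3/8=55/8; d'=(-2−3·7/4)/(55/8)=-58/55
row 3: denom=4−1·8/55=212/55; d'=(54−1·-58/55)/(212/55)=757/53
row 4: denom=4−1·55/212=793/212; d'=(-42−1·757/53)/(793/212)=-11932/793
back: M4=-11932/793
back: M3=757/53−55/212·-11932/793=14422/793
back: M2=-58/55−8/55·14422/793=-2934/793
back: M1=7/4−3/8·-2934/793=2488/793
M: M0=0, M1=2488/793, M2=-2934/793, M3=14422/793, M4=-11932/793, M5=0
seg 0: a=1, c=M0/2=0, d=(M1−M0)/(6·1)=1244/2379, b=Δ0−h0·(2M0+M1)/6=-8381/2379
seg 1: a=-2, c=M1/2=1244/793, d=(M2−M1)/(6·3)=-2711/7137, b=Δ1−h1·(2M1+M2)/6=-4649/2379
seg 2: a=-4, c=M2/2=-1467/793, d=(M3−M2)/(6·1)=8678/2379, b=Δ2−h2·(2M2+M3)/6=-512/183
seg 3: a=-5, c=M3/2=7211/793, d=(M4−M3)/(6·1)=-13177/2379, b=Δ3−h3·(2M3+M4)/6=10576/2379
seg 4: a=3, c=M4/2=-5966/793, d=(M5−M4)/(6·1)=5966/2379, b=Δ4−h4·(2M4+M5)/6=14311/2379
t_q=13/4 → seg 1, τ=9/4; S=-2+-4649/2379·τ+1244/793·τ²+-2711/7137·τ³=-141191/50752

  seg 0: a=1 b=-8381/2379 c=0 d=1244/2379
  seg 1: a=-2 b=-4649/2379 c=1244/793 d=-2711/7137
  seg 2: a=-4 b=-512/183 c=-1467/793 d=8678/2379
  seg 3: a=-5 b=10576/2379 c=7211/793 d=-13177/2379
  seg 4: a=3 b=14311/2379 c=-5966/793 d=5966/2379
S(13/4) = -141191/50752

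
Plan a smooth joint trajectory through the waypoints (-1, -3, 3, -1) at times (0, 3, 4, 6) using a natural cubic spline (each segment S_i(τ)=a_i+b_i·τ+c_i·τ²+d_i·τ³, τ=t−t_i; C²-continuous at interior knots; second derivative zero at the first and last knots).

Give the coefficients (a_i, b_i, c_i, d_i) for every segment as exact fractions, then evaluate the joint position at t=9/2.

  seg 0: a=-1 b=-526/141 c=0 d=16/47
  seg 1: a=-3 b=770/141 c=144/47 d=-356/141
  seg 2: a=3 b=566/141 c=-212/47 d=106/141
S(9/2) = 747/188

Δ: Δ0=-2/3, Δ1=6, Δ2=-2
row 1: diag=8, rhs=40; c'=1/8, d'=5
row 2: denom=6−1·1/8=47/8; d'=(-48−1·5)/(47/8)=-424/47
back: M2=-424/47
back: M1=5−1/8·-424/47=288/47
M: M0=0, M1=288/47, M2=-424/47, M3=0
seg 0: a=-1, c=M0/2=0, d=(M1−M0)/(6·3)=16/47, b=Δ0−h0·(2M0+M1)/6=-526/141
seg 1: a=-3, c=M1/2=144/47, d=(M2−M1)/(6·1)=-356/141, b=Δ1−h1·(2M1+M2)/6=770/141
seg 2: a=3, c=M2/2=-212/47, d=(M3−M2)/(6·2)=106/141, b=Δ2−h2·(2M2+M3)/6=566/141
t_q=9/2 → seg 2, τ=1/2; S=3+566/141·τ+-212/47·τ²+106/141·τ³=747/188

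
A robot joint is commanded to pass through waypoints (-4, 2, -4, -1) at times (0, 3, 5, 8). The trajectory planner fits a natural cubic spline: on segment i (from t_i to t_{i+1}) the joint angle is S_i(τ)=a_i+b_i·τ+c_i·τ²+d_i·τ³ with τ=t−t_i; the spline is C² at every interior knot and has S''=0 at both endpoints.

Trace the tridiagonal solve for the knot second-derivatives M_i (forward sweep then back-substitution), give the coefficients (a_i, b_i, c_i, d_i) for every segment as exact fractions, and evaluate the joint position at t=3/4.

  seg 0: a=-4 b=61/16 c=0 d=-29/144
  seg 1: a=2 b=-13/8 c=-29/16 d=9/16
  seg 2: a=-4 b=-17/8 c=25/16 d=-25/144
S(3/4) = -1255/1024

Δ: Δ0=2, Δ1=-3, Δ2=1
row 1: diag=10, rhs=-30; c'=1/5, d'=-3
row 2: denom=10−2·1/5=48/5; d'=(24−2·-3)/(48/5)=25/8
back: M2=25/8
back: M1=-3−1/5·25/8=-29/8
M: M0=0, M1=-29/8, M2=25/8, M3=0
seg 0: a=-4, c=M0/2=0, d=(M1−M0)/(6·3)=-29/144, b=Δ0−h0·(2M0+M1)/6=61/16
seg 1: a=2, c=M1/2=-29/16, d=(M2−M1)/(6·2)=9/16, b=Δ1−h1·(2M1+M2)/6=-13/8
seg 2: a=-4, c=M2/2=25/16, d=(M3−M2)/(6·3)=-25/144, b=Δ2−h2·(2M2+M3)/6=-17/8
t_q=3/4 → seg 0, τ=3/4; S=-4+61/16·τ+0·τ²+-29/144·τ³=-1255/1024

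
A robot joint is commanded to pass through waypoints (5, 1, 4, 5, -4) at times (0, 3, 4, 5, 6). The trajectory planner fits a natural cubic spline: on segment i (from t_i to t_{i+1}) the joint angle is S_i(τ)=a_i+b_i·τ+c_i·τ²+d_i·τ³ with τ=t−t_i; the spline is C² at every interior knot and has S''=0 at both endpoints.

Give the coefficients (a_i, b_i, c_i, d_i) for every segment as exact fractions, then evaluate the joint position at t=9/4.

  seg 0: a=5 b=-1031/348 c=0 d=21/116
  seg 1: a=1 b=335/174 c=189/116 d=-193/348
  seg 2: a=4 b=1225/348 c=-1/29 d=-865/348
  seg 3: a=5 b=-697/174 c=-869/116 d=869/348
S(9/4) = 2941/7424

Δ: Δ0=-4/3, Δ1=3, Δ2=1, Δ3=-9
row 1: diag=8, rhs=26; c'=1/8, d'=13/4
row 2: denom=4−1·1/8=31/8; d'=(-12−1·13/4)/(31/8)=-122/31
row 3: denom=4−1·8/31=116/31; d'=(-60−1·-122/31)/(116/31)=-869/58
back: M3=-869/58
back: M2=-122/31−8/31·-869/58=-2/29
back: M1=13/4−1/8·-2/29=189/58
M: M0=0, M1=189/58, M2=-2/29, M3=-869/58, M4=0
seg 0: a=5, c=M0/2=0, d=(M1−M0)/(6·3)=21/116, b=Δ0−h0·(2M0+M1)/6=-1031/348
seg 1: a=1, c=M1/2=189/116, d=(M2−M1)/(6·1)=-193/348, b=Δ1−h1·(2M1+M2)/6=335/174
seg 2: a=4, c=M2/2=-1/29, d=(M3−M2)/(6·1)=-865/348, b=Δ2−h2·(2M2+M3)/6=1225/348
seg 3: a=5, c=M3/2=-869/116, d=(M4−M3)/(6·1)=869/348, b=Δ3−h3·(2M3+M4)/6=-697/174
t_q=9/4 → seg 0, τ=9/4; S=5+-1031/348·τ+0·τ²+21/116·τ³=2941/7424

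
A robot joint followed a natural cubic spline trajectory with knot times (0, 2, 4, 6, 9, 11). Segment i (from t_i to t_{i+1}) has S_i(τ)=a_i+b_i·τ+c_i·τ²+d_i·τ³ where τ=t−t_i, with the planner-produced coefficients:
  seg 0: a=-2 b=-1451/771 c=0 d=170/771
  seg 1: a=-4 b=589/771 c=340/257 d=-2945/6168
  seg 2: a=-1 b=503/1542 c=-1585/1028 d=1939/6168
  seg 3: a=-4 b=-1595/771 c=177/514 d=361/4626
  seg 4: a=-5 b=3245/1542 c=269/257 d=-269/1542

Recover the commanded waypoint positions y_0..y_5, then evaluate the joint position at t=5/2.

y_0 = S_0(0) = a_0 = -2
y_1 = S_1(0) = a_1 = -4
y_2 = S_2(0) = a_2 = -1
y_3 = S_3(0) = a_3 = -4
y_4 = S_4(0) = a_4 = -5
y_5 = S_4(2) = 2
t_q=5/2 is in segment 1 (τ=1/2); S_1(τ)=-55051/16448

y_0=-2 y_1=-4 y_2=-1 y_3=-4 y_4=-5 y_5=2
S(5/2) = -55051/16448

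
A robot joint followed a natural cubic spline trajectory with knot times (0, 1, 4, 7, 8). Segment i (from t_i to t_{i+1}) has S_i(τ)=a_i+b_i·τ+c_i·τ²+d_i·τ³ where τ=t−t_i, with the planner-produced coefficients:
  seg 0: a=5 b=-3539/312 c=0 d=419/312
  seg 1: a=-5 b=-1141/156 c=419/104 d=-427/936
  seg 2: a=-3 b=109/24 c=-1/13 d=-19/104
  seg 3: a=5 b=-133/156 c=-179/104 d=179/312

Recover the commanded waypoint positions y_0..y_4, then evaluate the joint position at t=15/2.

y_0=5 y_1=-5 y_2=-3 y_3=5 y_4=3
S(15/2) = 3507/832

y_0 = S_0(0) = a_0 = 5
y_1 = S_1(0) = a_1 = -5
y_2 = S_2(0) = a_2 = -3
y_3 = S_3(0) = a_3 = 5
y_4 = S_3(1) = 3
t_q=15/2 is in segment 3 (τ=1/2); S_3(τ)=3507/832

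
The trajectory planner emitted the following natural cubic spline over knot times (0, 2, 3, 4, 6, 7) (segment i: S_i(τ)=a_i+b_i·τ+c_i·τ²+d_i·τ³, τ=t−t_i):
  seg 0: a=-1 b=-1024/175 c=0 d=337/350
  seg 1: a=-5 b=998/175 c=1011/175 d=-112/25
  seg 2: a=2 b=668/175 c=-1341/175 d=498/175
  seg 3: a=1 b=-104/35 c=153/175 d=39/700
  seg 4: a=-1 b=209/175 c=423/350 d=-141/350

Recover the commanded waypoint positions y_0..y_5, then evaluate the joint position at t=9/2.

y_0 = S_0(0) = a_0 = -1
y_1 = S_1(0) = a_1 = -5
y_2 = S_2(0) = a_2 = 2
y_3 = S_3(0) = a_3 = 1
y_4 = S_4(0) = a_4 = -1
y_5 = S_4(1) = 1
t_q=9/2 is in segment 3 (τ=1/2); S_3(τ)=-1457/5600

y_0=-1 y_1=-5 y_2=2 y_3=1 y_4=-1 y_5=1
S(9/2) = -1457/5600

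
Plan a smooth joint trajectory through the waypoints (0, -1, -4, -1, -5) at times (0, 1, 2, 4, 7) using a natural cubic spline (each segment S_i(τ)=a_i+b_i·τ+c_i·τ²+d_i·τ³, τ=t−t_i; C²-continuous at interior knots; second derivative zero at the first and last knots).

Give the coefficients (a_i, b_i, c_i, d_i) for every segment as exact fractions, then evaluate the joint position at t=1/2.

Δ: Δ0=-1, Δ1=-3, Δ2=3/2, Δ3=-4/3
row 1: diag=4, rhs=-12; c'=1/4, d'=-3
row 2: denom=6−1·1/4=23/4; d'=(27−1·-3)/(23/4)=120/23
row 3: denom=10−2·8/23=214/23; d'=(-17−2·120/23)/(214/23)=-631/214
back: M3=-631/214
back: M2=120/23−8/23·-631/214=668/107
back: M1=-3−1/4·668/107=-488/107
M: M0=0, M1=-488/107, M2=668/107, M3=-631/214, M4=0
seg 0: a=0, c=M0/2=0, d=(M1−M0)/(6·1)=-244/321, b=Δ0−h0·(2M0+M1)/6=-77/321
seg 1: a=-1, c=M1/2=-244/107, d=(M2−M1)/(6·1)=578/321, b=Δ1−h1·(2M1+M2)/6=-809/321
seg 2: a=-4, c=M2/2=334/107, d=(M3−M2)/(6·2)=-1967/2568, b=Δ2−h2·(2M2+M3)/6=-539/321
seg 3: a=-1, c=M3/2=-631/428, d=(M4−M3)/(6·3)=631/3852, b=Δ3−h3·(2M3+M4)/6=1037/642
t_q=1/2 → seg 0, τ=1/2; S=0+-77/321·τ+0·τ²+-244/321·τ³=-23/107

  seg 0: a=0 b=-77/321 c=0 d=-244/321
  seg 1: a=-1 b=-809/321 c=-244/107 d=578/321
  seg 2: a=-4 b=-539/321 c=334/107 d=-1967/2568
  seg 3: a=-1 b=1037/642 c=-631/428 d=631/3852
S(1/2) = -23/107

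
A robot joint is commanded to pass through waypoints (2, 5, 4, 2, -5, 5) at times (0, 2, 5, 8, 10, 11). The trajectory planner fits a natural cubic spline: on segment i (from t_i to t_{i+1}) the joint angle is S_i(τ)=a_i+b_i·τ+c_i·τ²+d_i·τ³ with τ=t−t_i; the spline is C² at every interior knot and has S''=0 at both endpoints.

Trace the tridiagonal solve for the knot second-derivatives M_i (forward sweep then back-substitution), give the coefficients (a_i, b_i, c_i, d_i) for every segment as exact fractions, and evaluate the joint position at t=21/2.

  seg 0: a=2 b=955/473 c=0 d=-491/3784
  seg 1: a=5 b=437/946 c=-1473/1892 d=8743/51084
  seg 2: a=4 b=779/1892 c=1081/1419 d=-19093/51084
  seg 3: a=2 b=-4833/946 c=-4923/1892 d=6445/3784
  seg 4: a=-5 b=2328/473 c=3603/473 d=-1201/473
S(21/2) = -3603/3784

Δ: Δ0=3/2, Δ1=-1/3, Δ2=-2/3, Δ3=-7/2, Δ4=10
row 1: diag=10, rhs=-11; c'=3/10, d'=-11/10
row 2: denom=12−3·3/10=111/10; d'=(-2−3·-11/10)/(111/10)=13/111
row 3: denom=10−3·10/37=340/37; d'=(-17−3·13/111)/(340/37)=-321/170
row 4: denom=6−2·37/170=473/85; d'=(81−2·-321/170)/(473/85)=7206/473
back: M4=7206/473
back: M3=-321/170−37/170·7206/473=-4923/946
back: M2=13/111−10/37·-4923/946=2162/1419
back: M1=-11/10−3/10·2162/1419=-1473/946
M: M0=0, M1=-1473/946, M2=2162/1419, M3=-4923/946, M4=7206/473, M5=0
seg 0: a=2, c=M0/2=0, d=(M1−M0)/(6·2)=-491/3784, b=Δ0−h0·(2M0+M1)/6=955/473
seg 1: a=5, c=M1/2=-1473/1892, d=(M2−M1)/(6·3)=8743/51084, b=Δ1−h1·(2M1+M2)/6=437/946
seg 2: a=4, c=M2/2=1081/1419, d=(M3−M2)/(6·3)=-19093/51084, b=Δ2−h2·(2M2+M3)/6=779/1892
seg 3: a=2, c=M3/2=-4923/1892, d=(M4−M3)/(6·2)=6445/3784, b=Δ3−h3·(2M3+M4)/6=-4833/946
seg 4: a=-5, c=M4/2=3603/473, d=(M5−M4)/(6·1)=-1201/473, b=Δ4−h4·(2M4+M5)/6=2328/473
t_q=21/2 → seg 4, τ=1/2; S=-5+2328/473·τ+3603/473·τ²+-1201/473·τ³=-3603/3784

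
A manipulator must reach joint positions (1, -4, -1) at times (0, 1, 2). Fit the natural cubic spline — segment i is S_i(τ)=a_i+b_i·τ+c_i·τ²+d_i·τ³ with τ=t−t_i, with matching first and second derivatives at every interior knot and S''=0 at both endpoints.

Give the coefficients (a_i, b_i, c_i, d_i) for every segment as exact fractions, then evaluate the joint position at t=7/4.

  seg 0: a=1 b=-7 c=0 d=2
  seg 1: a=-4 b=-1 c=6 d=-2
S(7/4) = -71/32

Δ: Δ0=-5, Δ1=3
row 1: diag=4, rhs=48; c'=1/4, d'=12
back: M1=12
M: M0=0, M1=12, M2=0
seg 0: a=1, c=M0/2=0, d=(M1−M0)/(6·1)=2, b=Δ0−h0·(2M0+M1)/6=-7
seg 1: a=-4, c=M1/2=6, d=(M2−M1)/(6·1)=-2, b=Δ1−h1·(2M1+M2)/6=-1
t_q=7/4 → seg 1, τ=3/4; S=-4+-1·τ+6·τ²+-2·τ³=-71/32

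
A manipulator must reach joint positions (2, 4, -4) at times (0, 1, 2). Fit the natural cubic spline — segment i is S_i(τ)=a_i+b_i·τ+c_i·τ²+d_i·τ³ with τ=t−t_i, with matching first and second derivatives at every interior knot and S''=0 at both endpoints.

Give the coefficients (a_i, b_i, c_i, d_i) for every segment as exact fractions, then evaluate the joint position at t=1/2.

  seg 0: a=2 b=9/2 c=0 d=-5/2
  seg 1: a=4 b=-3 c=-15/2 d=5/2
S(1/2) = 63/16

Δ: Δ0=2, Δ1=-8
row 1: diag=4, rhs=-60; c'=1/4, d'=-15
back: M1=-15
M: M0=0, M1=-15, M2=0
seg 0: a=2, c=M0/2=0, d=(M1−M0)/(6·1)=-5/2, b=Δ0−h0·(2M0+M1)/6=9/2
seg 1: a=4, c=M1/2=-15/2, d=(M2−M1)/(6·1)=5/2, b=Δ1−h1·(2M1+M2)/6=-3
t_q=1/2 → seg 0, τ=1/2; S=2+9/2·τ+0·τ²+-5/2·τ³=63/16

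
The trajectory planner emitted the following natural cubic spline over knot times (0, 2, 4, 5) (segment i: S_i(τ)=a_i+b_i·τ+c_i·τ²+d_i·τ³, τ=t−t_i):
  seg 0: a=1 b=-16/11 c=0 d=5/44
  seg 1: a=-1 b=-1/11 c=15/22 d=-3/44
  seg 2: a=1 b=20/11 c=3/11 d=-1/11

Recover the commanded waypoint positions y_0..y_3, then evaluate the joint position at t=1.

y_0 = S_0(0) = a_0 = 1
y_1 = S_1(0) = a_1 = -1
y_2 = S_2(0) = a_2 = 1
y_3 = S_2(1) = 3
t_q=1 is in segment 0 (τ=1); S_0(τ)=-15/44

y_0=1 y_1=-1 y_2=1 y_3=3
S(1) = -15/44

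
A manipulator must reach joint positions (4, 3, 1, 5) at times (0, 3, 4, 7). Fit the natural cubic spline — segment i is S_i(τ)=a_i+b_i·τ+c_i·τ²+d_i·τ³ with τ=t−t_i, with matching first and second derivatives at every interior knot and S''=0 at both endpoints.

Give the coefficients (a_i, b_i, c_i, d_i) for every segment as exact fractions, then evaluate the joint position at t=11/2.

Δ: Δ0=-1/3, Δ1=-2, Δ2=4/3
row 1: diag=8, rhs=-10; c'=1/8, d'=-5/4
row 2: denom=8−1·1/8=63/8; d'=(20−1·-5/4)/(63/8)=170/63
back: M2=170/63
back: M1=-5/4−1/8·170/63=-100/63
M: M0=0, M1=-100/63, M2=170/63, M3=0
seg 0: a=4, c=M0/2=0, d=(M1−M0)/(6·3)=-50/567, b=Δ0−h0·(2M0+M1)/6=29/63
seg 1: a=3, c=M1/2=-50/63, d=(M2−M1)/(6·1)=5/7, b=Δ1−h1·(2M1+M2)/6=-121/63
seg 2: a=1, c=M2/2=85/63, d=(M3−M2)/(6·3)=-85/567, b=Δ2−h2·(2M2+M3)/6=-86/63
t_q=11/2 → seg 2, τ=3/2; S=1+-86/63·τ+85/63·τ²+-85/567·τ³=83/56

  seg 0: a=4 b=29/63 c=0 d=-50/567
  seg 1: a=3 b=-121/63 c=-50/63 d=5/7
  seg 2: a=1 b=-86/63 c=85/63 d=-85/567
S(11/2) = 83/56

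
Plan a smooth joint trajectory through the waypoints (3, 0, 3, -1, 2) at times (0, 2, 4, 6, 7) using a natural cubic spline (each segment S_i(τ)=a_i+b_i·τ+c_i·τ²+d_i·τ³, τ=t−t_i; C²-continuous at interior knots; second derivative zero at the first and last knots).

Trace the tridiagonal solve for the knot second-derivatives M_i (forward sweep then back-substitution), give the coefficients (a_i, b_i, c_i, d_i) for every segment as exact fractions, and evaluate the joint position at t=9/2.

Δ: Δ0=-3/2, Δ1=3/2, Δ2=-2, Δ3=3
row 1: diag=8, rhs=18; c'=1/4, d'=9/4
row 2: denom=8−2·1/4=15/2; d'=(-21−2·9/4)/(15/2)=-17/5
row 3: denom=6−2·4/15=82/15; d'=(30−2·-17/5)/(82/15)=276/41
back: M3=276/41
back: M2=-17/5−4/15·276/41=-213/41
back: M1=9/4−1/4·-213/41=291/82
M: M0=0, M1=291/82, M2=-213/41, M3=276/41, M4=0
seg 0: a=3, c=M0/2=0, d=(M1−M0)/(6·2)=97/328, b=Δ0−h0·(2M0+M1)/6=-110/41
seg 1: a=0, c=M1/2=291/164, d=(M2−M1)/(6·2)=-239/328, b=Δ1−h1·(2M1+M2)/6=71/82
seg 2: a=3, c=M2/2=-213/82, d=(M3−M2)/(6·2)=163/164, b=Δ2−h2·(2M2+M3)/6=-32/41
seg 3: a=-1, c=M3/2=138/41, d=(M4−M3)/(6·1)=-46/41, b=Δ3−h3·(2M3+M4)/6=31/41
t_q=9/2 → seg 2, τ=1/2; S=3+-32/41·τ+-213/82·τ²+163/164·τ³=2735/1312

  seg 0: a=3 b=-110/41 c=0 d=97/328
  seg 1: a=0 b=71/82 c=291/164 d=-239/328
  seg 2: a=3 b=-32/41 c=-213/82 d=163/164
  seg 3: a=-1 b=31/41 c=138/41 d=-46/41
S(9/2) = 2735/1312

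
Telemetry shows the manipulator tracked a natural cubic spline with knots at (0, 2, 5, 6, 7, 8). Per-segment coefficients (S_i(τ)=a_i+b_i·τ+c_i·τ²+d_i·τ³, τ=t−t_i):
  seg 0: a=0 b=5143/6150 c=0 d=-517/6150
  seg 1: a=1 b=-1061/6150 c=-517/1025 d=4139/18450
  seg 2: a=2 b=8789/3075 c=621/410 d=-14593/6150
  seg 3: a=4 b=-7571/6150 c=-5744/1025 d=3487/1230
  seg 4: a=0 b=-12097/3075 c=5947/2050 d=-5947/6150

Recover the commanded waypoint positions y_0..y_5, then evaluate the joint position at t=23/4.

y_0 = S_0(0) = a_0 = 0
y_1 = S_1(0) = a_1 = 1
y_2 = S_2(0) = a_2 = 2
y_3 = S_3(0) = a_3 = 4
y_4 = S_4(0) = a_4 = 0
y_5 = S_4(1) = -2
t_q=23/4 is in segment 2 (τ=3/4); S_2(τ)=524091/131200

y_0=0 y_1=1 y_2=2 y_3=4 y_4=0 y_5=-2
S(23/4) = 524091/131200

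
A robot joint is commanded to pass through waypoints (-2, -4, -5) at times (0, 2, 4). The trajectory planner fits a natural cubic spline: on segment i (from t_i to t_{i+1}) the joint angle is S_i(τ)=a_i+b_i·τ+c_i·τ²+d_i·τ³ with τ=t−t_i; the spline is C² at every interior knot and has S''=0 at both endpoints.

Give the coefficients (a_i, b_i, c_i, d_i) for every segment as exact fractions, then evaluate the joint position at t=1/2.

  seg 0: a=-2 b=-9/8 c=0 d=1/32
  seg 1: a=-4 b=-3/4 c=3/16 d=-1/32
S(1/2) = -655/256

Δ: Δ0=-1, Δ1=-1/2
row 1: diag=8, rhs=3; c'=1/4, d'=3/8
back: M1=3/8
M: M0=0, M1=3/8, M2=0
seg 0: a=-2, c=M0/2=0, d=(M1−M0)/(6·2)=1/32, b=Δ0−h0·(2M0+M1)/6=-9/8
seg 1: a=-4, c=M1/2=3/16, d=(M2−M1)/(6·2)=-1/32, b=Δ1−h1·(2M1+M2)/6=-3/4
t_q=1/2 → seg 0, τ=1/2; S=-2+-9/8·τ+0·τ²+1/32·τ³=-655/256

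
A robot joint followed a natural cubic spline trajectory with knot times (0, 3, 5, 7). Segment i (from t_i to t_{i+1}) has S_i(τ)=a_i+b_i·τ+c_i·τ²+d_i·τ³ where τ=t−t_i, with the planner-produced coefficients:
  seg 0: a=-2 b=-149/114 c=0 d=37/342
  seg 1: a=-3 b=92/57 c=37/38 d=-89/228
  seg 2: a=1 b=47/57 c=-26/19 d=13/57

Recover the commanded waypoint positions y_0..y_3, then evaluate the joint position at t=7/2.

y_0 = S_0(0) = a_0 = -2
y_1 = S_1(0) = a_1 = -3
y_2 = S_2(0) = a_2 = 1
y_3 = S_2(2) = -1
t_q=7/2 is in segment 1 (τ=1/2); S_1(τ)=-1215/608

y_0=-2 y_1=-3 y_2=1 y_3=-1
S(7/2) = -1215/608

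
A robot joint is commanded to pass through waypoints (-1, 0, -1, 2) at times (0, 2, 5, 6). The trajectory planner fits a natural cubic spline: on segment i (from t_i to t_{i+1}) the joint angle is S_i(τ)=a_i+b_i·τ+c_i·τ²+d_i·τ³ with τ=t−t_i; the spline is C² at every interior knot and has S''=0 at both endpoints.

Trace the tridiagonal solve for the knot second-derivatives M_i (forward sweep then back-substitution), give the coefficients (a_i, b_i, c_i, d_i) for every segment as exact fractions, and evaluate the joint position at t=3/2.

Δ: Δ0=1/2, Δ1=-1/3, Δ2=3
row 1: diag=10, rhs=-5; c'=3/10, d'=-1/2
row 2: denom=8−3·3/10=71/10; d'=(20−3·-1/2)/(71/10)=215/71
back: M2=215/71
back: M1=-1/2−3/10·215/71=-100/71
M: M0=0, M1=-100/71, M2=215/71, M3=0
seg 0: a=-1, c=M0/2=0, d=(M1−M0)/(6·2)=-25/213, b=Δ0−h0·(2M0+M1)/6=413/426
seg 1: a=0, c=M1/2=-50/71, d=(M2−M1)/(6·3)=35/142, b=Δ1−h1·(2M1+M2)/6=-187/426
seg 2: a=-1, c=M2/2=215/142, d=(M3−M2)/(6·1)=-215/426, b=Δ2−h2·(2M2+M3)/6=424/213
t_q=3/2 → seg 0, τ=3/2; S=-1+413/426·τ+0·τ²+-25/213·τ³=33/568

  seg 0: a=-1 b=413/426 c=0 d=-25/213
  seg 1: a=0 b=-187/426 c=-50/71 d=35/142
  seg 2: a=-1 b=424/213 c=215/142 d=-215/426
S(3/2) = 33/568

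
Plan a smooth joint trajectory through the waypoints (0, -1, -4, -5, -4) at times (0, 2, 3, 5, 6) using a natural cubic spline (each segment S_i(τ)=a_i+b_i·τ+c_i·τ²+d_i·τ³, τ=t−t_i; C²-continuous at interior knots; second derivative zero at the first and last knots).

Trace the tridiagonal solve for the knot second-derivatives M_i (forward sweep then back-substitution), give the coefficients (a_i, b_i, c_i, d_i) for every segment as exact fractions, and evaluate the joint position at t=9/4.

  seg 0: a=0 b=91/186 c=0 d=-23/93
  seg 1: a=-1 b=-461/186 c=-46/31 d=179/186
  seg 2: a=-4 b=-238/93 c=87/62 d=-139/744
  seg 3: a=-5 b=151/186 c=35/124 d=-35/372
S(9/4) = -6735/3968

Δ: Δ0=-1/2, Δ1=-3, Δ2=-1/2, Δ3=1
row 1: diag=6, rhs=-15; c'=1/6, d'=-5/2
row 2: denom=6−1·1/6=35/6; d'=(15−1·-5/2)/(35/6)=3
row 3: denom=6−2·12/35=186/35; d'=(9−2·3)/(186/35)=35/62
back: M3=35/62
back: M2=3−12/35·35/62=87/31
back: M1=-5/2−1/6·87/31=-92/31
M: M0=0, M1=-92/31, M2=87/31, M3=35/62, M4=0
seg 0: a=0, c=M0/2=0, d=(M1−M0)/(6·2)=-23/93, b=Δ0−h0·(2M0+M1)/6=91/186
seg 1: a=-1, c=M1/2=-46/31, d=(M2−M1)/(6·1)=179/186, b=Δ1−h1·(2M1+M2)/6=-461/186
seg 2: a=-4, c=M2/2=87/62, d=(M3−M2)/(6·2)=-139/744, b=Δ2−h2·(2M2+M3)/6=-238/93
seg 3: a=-5, c=M3/2=35/124, d=(M4−M3)/(6·1)=-35/372, b=Δ3−h3·(2M3+M4)/6=151/186
t_q=9/4 → seg 1, τ=1/4; S=-1+-461/186·τ+-46/31·τ²+179/186·τ³=-6735/3968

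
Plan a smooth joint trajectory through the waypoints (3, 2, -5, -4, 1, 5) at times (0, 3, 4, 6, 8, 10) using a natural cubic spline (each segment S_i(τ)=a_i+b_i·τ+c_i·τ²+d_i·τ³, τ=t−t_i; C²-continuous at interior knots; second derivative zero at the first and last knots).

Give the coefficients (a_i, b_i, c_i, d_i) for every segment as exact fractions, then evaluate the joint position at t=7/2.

Δ: Δ0=-1/3, Δ1=-7, Δ2=1/2, Δ3=5/2, Δ4=2
row 1: diag=8, rhs=-40; c'=1/8, d'=-5
row 2: denom=6−1·1/8=47/8; d'=(45−1·-5)/(47/8)=400/47
row 3: denom=8−2·16/47=344/47; d'=(12−2·400/47)/(344/47)=-59/86
row 4: denom=8−2·47/172=641/86; d'=(-3−2·-59/86)/(641/86)=-140/641
back: M4=-140/641
back: M3=-59/86−47/172·-140/641=-803/1282
back: M2=400/47−16/47·-803/1282=5592/641
back: M1=-5−1/8·5592/641=-3904/641
M: M0=0, M1=-3904/641, M2=5592/641, M3=-803/1282, M4=-140/641, M5=0
seg 0: a=3, c=M0/2=0, d=(M1−M0)/(6·3)=-1952/5769, b=Δ0−h0·(2M0+M1)/6=5215/1923
seg 1: a=2, c=M1/2=-1952/641, d=(M2−M1)/(6·1)=4748/1923, b=Δ1−h1·(2M1+M2)/6=-12353/1923
seg 2: a=-5, c=M2/2=2796/641, d=(M3−M2)/(6·2)=-11987/15384, b=Δ2−h2·(2M2+M3)/6=-9821/1923
seg 3: a=-4, c=M3/2=-803/2564, d=(M4−M3)/(6·2)=523/15384, b=Δ3−h3·(2M3+M4)/6=11501/3846
seg 4: a=1, c=M4/2=-70/641, d=(M5−M4)/(6·2)=35/1923, b=Δ4−h4·(2M4+M5)/6=4126/1923
t_q=7/2 → seg 1, τ=1/2; S=2+-12353/1923·τ+-1952/641·τ²+4748/1923·τ³=-1067/641

  seg 0: a=3 b=5215/1923 c=0 d=-1952/5769
  seg 1: a=2 b=-12353/1923 c=-1952/641 d=4748/1923
  seg 2: a=-5 b=-9821/1923 c=2796/641 d=-11987/15384
  seg 3: a=-4 b=11501/3846 c=-803/2564 d=523/15384
  seg 4: a=1 b=4126/1923 c=-70/641 d=35/1923
S(7/2) = -1067/641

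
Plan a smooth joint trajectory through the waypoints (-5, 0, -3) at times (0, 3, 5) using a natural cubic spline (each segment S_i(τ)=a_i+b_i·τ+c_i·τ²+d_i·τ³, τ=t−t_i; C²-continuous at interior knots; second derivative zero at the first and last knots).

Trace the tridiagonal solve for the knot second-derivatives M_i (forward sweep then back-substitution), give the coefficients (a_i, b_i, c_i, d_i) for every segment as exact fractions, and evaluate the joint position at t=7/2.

Δ: Δ0=5/3, Δ1=-3/2
row 1: diag=10, rhs=-19; c'=1/5, d'=-19/10
back: M1=-19/10
M: M0=0, M1=-19/10, M2=0
seg 0: a=-5, c=M0/2=0, d=(M1−M0)/(6·3)=-19/180, b=Δ0−h0·(2M0+M1)/6=157/60
seg 1: a=0, c=M1/2=-19/20, d=(M2−M1)/(6·2)=19/120, b=Δ1−h1·(2M1+M2)/6=-7/30
t_q=7/2 → seg 1, τ=1/2; S=0+-7/30·τ+-19/20·τ²+19/120·τ³=-107/320

  seg 0: a=-5 b=157/60 c=0 d=-19/180
  seg 1: a=0 b=-7/30 c=-19/20 d=19/120
S(7/2) = -107/320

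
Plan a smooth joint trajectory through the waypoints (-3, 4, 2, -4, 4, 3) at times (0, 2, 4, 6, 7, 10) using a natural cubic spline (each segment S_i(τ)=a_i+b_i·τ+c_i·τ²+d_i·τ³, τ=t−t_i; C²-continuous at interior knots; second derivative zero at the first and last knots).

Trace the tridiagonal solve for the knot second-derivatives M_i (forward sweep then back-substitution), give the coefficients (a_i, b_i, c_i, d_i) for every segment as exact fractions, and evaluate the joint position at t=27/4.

Δ: Δ0=7/2, Δ1=-1, Δ2=-3, Δ3=8, Δ4=-1/3
row 1: diag=8, rhs=-27; c'=1/4, d'=-27/8
row 2: denom=8−2·1/4=15/2; d'=(-12−2·-27/8)/(15/2)=-7/10
row 3: denom=6−2·4/15=82/15; d'=(66−2·-7/10)/(82/15)=1011/82
row 4: denom=8−1·15/82=641/82; d'=(-50−1·1011/82)/(641/82)=-5111/641
back: M4=-5111/641
back: M3=1011/82−15/82·-5111/641=8838/641
back: M2=-7/10−4/15·8838/641=-5611/1282
back: M1=-27/8−1/4·-5611/1282=-1462/641
M: M0=0, M1=-1462/641, M2=-5611/1282, M3=8838/641, M4=-5111/641, M5=0
seg 0: a=-3, c=M0/2=0, d=(M1−M0)/(6·2)=-731/3846, b=Δ0−h0·(2M0+M1)/6=16385/3846
seg 1: a=4, c=M1/2=-731/641, d=(M2−M1)/(6·2)=-2687/15384, b=Δ1−h1·(2M1+M2)/6=7613/3846
seg 2: a=2, c=M2/2=-5611/2564, d=(M3−M2)/(6·2)=23287/15384, b=Δ2−h2·(2M2+M3)/6=-8996/1923
seg 3: a=-4, c=M3/2=4419/641, d=(M4−M3)/(6·1)=-13949/3846, b=Δ3−h3·(2M3+M4)/6=18203/3846
seg 4: a=4, c=M4/2=-5111/1282, d=(M5−M4)/(6·3)=5111/11538, b=Δ4−h4·(2M4+M5)/6=14692/1923
t_q=27/4 → seg 3, τ=3/4; S=-4+18203/3846·τ+4419/641·τ²+-13949/3846·τ³=155683/82048

  seg 0: a=-3 b=16385/3846 c=0 d=-731/3846
  seg 1: a=4 b=7613/3846 c=-731/641 d=-2687/15384
  seg 2: a=2 b=-8996/1923 c=-5611/2564 d=23287/15384
  seg 3: a=-4 b=18203/3846 c=4419/641 d=-13949/3846
  seg 4: a=4 b=14692/1923 c=-5111/1282 d=5111/11538
S(27/4) = 155683/82048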